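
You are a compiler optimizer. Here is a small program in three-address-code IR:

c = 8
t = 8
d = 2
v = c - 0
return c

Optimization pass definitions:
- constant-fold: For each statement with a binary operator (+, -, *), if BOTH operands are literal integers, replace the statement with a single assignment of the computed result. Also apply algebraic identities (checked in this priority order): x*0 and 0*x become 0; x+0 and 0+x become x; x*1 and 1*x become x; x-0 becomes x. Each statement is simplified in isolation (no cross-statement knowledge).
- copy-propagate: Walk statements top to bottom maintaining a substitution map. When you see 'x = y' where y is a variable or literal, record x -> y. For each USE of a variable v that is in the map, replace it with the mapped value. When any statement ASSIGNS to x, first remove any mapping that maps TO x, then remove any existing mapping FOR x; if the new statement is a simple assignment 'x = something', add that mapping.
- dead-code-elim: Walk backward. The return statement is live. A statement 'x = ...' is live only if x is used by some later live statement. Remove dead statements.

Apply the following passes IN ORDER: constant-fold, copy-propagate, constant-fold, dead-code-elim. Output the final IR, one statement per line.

Answer: return 8

Derivation:
Initial IR:
  c = 8
  t = 8
  d = 2
  v = c - 0
  return c
After constant-fold (5 stmts):
  c = 8
  t = 8
  d = 2
  v = c
  return c
After copy-propagate (5 stmts):
  c = 8
  t = 8
  d = 2
  v = 8
  return 8
After constant-fold (5 stmts):
  c = 8
  t = 8
  d = 2
  v = 8
  return 8
After dead-code-elim (1 stmts):
  return 8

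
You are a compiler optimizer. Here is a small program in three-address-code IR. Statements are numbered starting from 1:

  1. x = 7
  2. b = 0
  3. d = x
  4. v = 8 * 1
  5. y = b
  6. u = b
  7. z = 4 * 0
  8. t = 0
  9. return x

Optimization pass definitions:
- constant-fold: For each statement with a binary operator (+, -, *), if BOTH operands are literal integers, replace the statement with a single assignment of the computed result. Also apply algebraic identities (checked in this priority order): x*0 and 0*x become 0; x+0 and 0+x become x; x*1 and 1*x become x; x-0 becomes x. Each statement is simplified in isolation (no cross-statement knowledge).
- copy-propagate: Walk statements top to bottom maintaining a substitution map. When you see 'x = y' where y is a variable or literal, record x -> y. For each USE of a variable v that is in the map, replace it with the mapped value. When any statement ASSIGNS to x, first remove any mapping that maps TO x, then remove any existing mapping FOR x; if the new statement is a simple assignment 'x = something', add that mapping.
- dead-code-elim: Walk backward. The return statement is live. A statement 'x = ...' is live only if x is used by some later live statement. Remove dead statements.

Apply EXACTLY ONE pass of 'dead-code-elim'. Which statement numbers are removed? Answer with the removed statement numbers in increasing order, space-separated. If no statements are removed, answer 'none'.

Backward liveness scan:
Stmt 1 'x = 7': KEEP (x is live); live-in = []
Stmt 2 'b = 0': DEAD (b not in live set ['x'])
Stmt 3 'd = x': DEAD (d not in live set ['x'])
Stmt 4 'v = 8 * 1': DEAD (v not in live set ['x'])
Stmt 5 'y = b': DEAD (y not in live set ['x'])
Stmt 6 'u = b': DEAD (u not in live set ['x'])
Stmt 7 'z = 4 * 0': DEAD (z not in live set ['x'])
Stmt 8 't = 0': DEAD (t not in live set ['x'])
Stmt 9 'return x': KEEP (return); live-in = ['x']
Removed statement numbers: [2, 3, 4, 5, 6, 7, 8]
Surviving IR:
  x = 7
  return x

Answer: 2 3 4 5 6 7 8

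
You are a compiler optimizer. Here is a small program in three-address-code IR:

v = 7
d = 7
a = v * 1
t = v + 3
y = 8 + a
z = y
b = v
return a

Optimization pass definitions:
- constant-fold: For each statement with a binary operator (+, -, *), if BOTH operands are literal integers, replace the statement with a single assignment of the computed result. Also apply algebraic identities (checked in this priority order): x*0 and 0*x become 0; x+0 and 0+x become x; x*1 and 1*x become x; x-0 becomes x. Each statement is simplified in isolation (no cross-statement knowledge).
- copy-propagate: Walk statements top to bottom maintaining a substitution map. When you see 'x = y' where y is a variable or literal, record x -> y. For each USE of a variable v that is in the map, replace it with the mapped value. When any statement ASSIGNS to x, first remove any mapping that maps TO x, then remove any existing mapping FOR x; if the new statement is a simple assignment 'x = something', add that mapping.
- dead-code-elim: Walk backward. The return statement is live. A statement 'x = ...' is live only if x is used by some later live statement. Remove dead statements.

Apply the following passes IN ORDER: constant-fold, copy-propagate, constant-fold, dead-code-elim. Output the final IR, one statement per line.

Initial IR:
  v = 7
  d = 7
  a = v * 1
  t = v + 3
  y = 8 + a
  z = y
  b = v
  return a
After constant-fold (8 stmts):
  v = 7
  d = 7
  a = v
  t = v + 3
  y = 8 + a
  z = y
  b = v
  return a
After copy-propagate (8 stmts):
  v = 7
  d = 7
  a = 7
  t = 7 + 3
  y = 8 + 7
  z = y
  b = 7
  return 7
After constant-fold (8 stmts):
  v = 7
  d = 7
  a = 7
  t = 10
  y = 15
  z = y
  b = 7
  return 7
After dead-code-elim (1 stmts):
  return 7

Answer: return 7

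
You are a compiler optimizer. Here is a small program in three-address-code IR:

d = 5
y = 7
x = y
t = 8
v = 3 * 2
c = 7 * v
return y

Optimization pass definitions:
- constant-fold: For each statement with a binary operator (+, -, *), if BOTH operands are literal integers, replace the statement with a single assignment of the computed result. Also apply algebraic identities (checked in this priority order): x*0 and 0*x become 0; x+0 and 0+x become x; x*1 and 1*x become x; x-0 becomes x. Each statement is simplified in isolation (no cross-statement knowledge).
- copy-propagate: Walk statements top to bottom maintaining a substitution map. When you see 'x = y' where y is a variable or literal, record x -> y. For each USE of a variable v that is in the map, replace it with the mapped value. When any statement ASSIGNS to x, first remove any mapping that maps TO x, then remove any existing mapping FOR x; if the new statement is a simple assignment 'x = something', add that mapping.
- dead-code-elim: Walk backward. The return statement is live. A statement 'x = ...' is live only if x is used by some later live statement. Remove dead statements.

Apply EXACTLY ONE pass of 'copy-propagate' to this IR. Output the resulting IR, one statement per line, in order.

Applying copy-propagate statement-by-statement:
  [1] d = 5  (unchanged)
  [2] y = 7  (unchanged)
  [3] x = y  -> x = 7
  [4] t = 8  (unchanged)
  [5] v = 3 * 2  (unchanged)
  [6] c = 7 * v  (unchanged)
  [7] return y  -> return 7
Result (7 stmts):
  d = 5
  y = 7
  x = 7
  t = 8
  v = 3 * 2
  c = 7 * v
  return 7

Answer: d = 5
y = 7
x = 7
t = 8
v = 3 * 2
c = 7 * v
return 7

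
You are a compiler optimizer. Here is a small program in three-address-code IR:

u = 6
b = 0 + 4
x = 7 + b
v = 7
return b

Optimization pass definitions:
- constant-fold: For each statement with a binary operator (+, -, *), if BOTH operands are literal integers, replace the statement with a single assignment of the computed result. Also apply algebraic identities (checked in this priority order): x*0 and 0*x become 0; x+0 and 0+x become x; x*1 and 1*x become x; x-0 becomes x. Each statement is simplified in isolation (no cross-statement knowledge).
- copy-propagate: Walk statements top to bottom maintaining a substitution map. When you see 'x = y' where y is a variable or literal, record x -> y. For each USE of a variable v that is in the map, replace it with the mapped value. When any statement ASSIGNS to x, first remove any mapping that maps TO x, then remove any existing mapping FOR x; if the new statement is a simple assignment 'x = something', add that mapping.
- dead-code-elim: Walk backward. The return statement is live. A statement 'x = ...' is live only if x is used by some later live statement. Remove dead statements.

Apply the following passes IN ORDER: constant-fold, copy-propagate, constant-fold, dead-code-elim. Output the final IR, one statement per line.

Answer: return 4

Derivation:
Initial IR:
  u = 6
  b = 0 + 4
  x = 7 + b
  v = 7
  return b
After constant-fold (5 stmts):
  u = 6
  b = 4
  x = 7 + b
  v = 7
  return b
After copy-propagate (5 stmts):
  u = 6
  b = 4
  x = 7 + 4
  v = 7
  return 4
After constant-fold (5 stmts):
  u = 6
  b = 4
  x = 11
  v = 7
  return 4
After dead-code-elim (1 stmts):
  return 4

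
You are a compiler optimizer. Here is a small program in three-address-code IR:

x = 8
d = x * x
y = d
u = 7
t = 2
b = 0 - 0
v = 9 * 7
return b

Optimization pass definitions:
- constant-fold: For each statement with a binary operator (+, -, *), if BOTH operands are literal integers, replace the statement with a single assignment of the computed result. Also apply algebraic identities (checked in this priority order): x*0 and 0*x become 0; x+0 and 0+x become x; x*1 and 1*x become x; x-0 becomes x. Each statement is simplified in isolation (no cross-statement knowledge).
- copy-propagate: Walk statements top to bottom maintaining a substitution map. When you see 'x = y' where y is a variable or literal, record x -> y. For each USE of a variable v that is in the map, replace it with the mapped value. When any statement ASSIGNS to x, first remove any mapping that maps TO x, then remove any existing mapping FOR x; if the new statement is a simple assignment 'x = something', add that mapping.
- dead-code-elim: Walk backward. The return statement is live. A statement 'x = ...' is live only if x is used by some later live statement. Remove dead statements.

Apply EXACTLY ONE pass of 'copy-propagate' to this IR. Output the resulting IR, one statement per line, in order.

Answer: x = 8
d = 8 * 8
y = d
u = 7
t = 2
b = 0 - 0
v = 9 * 7
return b

Derivation:
Applying copy-propagate statement-by-statement:
  [1] x = 8  (unchanged)
  [2] d = x * x  -> d = 8 * 8
  [3] y = d  (unchanged)
  [4] u = 7  (unchanged)
  [5] t = 2  (unchanged)
  [6] b = 0 - 0  (unchanged)
  [7] v = 9 * 7  (unchanged)
  [8] return b  (unchanged)
Result (8 stmts):
  x = 8
  d = 8 * 8
  y = d
  u = 7
  t = 2
  b = 0 - 0
  v = 9 * 7
  return b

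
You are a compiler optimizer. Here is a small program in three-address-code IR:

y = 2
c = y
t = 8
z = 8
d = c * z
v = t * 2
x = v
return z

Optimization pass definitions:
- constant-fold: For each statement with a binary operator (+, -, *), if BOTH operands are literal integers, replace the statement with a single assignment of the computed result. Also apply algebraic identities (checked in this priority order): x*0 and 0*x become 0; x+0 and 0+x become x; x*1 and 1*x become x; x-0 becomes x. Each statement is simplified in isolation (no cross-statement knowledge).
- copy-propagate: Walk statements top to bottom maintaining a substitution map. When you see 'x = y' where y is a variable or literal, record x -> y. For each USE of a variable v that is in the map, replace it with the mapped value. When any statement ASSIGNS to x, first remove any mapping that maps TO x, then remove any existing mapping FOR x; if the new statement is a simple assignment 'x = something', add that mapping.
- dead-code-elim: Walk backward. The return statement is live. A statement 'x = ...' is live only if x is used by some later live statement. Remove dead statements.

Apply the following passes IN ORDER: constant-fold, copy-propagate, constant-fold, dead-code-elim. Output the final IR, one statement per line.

Initial IR:
  y = 2
  c = y
  t = 8
  z = 8
  d = c * z
  v = t * 2
  x = v
  return z
After constant-fold (8 stmts):
  y = 2
  c = y
  t = 8
  z = 8
  d = c * z
  v = t * 2
  x = v
  return z
After copy-propagate (8 stmts):
  y = 2
  c = 2
  t = 8
  z = 8
  d = 2 * 8
  v = 8 * 2
  x = v
  return 8
After constant-fold (8 stmts):
  y = 2
  c = 2
  t = 8
  z = 8
  d = 16
  v = 16
  x = v
  return 8
After dead-code-elim (1 stmts):
  return 8

Answer: return 8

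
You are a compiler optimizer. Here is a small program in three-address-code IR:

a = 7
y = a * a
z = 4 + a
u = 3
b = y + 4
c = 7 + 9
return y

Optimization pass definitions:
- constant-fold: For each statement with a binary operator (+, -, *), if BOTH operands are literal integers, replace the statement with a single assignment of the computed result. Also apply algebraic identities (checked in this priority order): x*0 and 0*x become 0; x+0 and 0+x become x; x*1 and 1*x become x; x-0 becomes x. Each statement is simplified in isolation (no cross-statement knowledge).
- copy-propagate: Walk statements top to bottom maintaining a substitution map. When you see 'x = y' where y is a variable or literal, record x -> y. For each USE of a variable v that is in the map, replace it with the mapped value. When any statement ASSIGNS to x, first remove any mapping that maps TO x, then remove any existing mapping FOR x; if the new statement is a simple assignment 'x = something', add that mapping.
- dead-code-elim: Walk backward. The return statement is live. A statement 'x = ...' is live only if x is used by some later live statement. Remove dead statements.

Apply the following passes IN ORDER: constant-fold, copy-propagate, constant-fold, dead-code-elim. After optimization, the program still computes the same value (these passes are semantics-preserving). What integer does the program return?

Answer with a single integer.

Initial IR:
  a = 7
  y = a * a
  z = 4 + a
  u = 3
  b = y + 4
  c = 7 + 9
  return y
After constant-fold (7 stmts):
  a = 7
  y = a * a
  z = 4 + a
  u = 3
  b = y + 4
  c = 16
  return y
After copy-propagate (7 stmts):
  a = 7
  y = 7 * 7
  z = 4 + 7
  u = 3
  b = y + 4
  c = 16
  return y
After constant-fold (7 stmts):
  a = 7
  y = 49
  z = 11
  u = 3
  b = y + 4
  c = 16
  return y
After dead-code-elim (2 stmts):
  y = 49
  return y
Evaluate:
  a = 7  =>  a = 7
  y = a * a  =>  y = 49
  z = 4 + a  =>  z = 11
  u = 3  =>  u = 3
  b = y + 4  =>  b = 53
  c = 7 + 9  =>  c = 16
  return y = 49

Answer: 49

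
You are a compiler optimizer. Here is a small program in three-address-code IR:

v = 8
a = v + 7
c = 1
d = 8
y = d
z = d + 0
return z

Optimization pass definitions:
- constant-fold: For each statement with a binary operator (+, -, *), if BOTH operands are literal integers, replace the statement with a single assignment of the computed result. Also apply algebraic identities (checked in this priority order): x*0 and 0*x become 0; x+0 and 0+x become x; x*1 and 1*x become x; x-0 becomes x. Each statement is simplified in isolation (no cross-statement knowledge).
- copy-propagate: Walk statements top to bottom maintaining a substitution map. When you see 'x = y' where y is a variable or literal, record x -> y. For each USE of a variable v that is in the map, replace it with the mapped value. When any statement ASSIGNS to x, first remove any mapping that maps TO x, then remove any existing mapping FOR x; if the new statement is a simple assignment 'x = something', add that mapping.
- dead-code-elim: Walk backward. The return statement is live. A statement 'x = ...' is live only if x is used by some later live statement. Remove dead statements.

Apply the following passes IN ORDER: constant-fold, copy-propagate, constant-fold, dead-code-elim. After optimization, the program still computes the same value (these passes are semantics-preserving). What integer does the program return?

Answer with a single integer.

Answer: 8

Derivation:
Initial IR:
  v = 8
  a = v + 7
  c = 1
  d = 8
  y = d
  z = d + 0
  return z
After constant-fold (7 stmts):
  v = 8
  a = v + 7
  c = 1
  d = 8
  y = d
  z = d
  return z
After copy-propagate (7 stmts):
  v = 8
  a = 8 + 7
  c = 1
  d = 8
  y = 8
  z = 8
  return 8
After constant-fold (7 stmts):
  v = 8
  a = 15
  c = 1
  d = 8
  y = 8
  z = 8
  return 8
After dead-code-elim (1 stmts):
  return 8
Evaluate:
  v = 8  =>  v = 8
  a = v + 7  =>  a = 15
  c = 1  =>  c = 1
  d = 8  =>  d = 8
  y = d  =>  y = 8
  z = d + 0  =>  z = 8
  return z = 8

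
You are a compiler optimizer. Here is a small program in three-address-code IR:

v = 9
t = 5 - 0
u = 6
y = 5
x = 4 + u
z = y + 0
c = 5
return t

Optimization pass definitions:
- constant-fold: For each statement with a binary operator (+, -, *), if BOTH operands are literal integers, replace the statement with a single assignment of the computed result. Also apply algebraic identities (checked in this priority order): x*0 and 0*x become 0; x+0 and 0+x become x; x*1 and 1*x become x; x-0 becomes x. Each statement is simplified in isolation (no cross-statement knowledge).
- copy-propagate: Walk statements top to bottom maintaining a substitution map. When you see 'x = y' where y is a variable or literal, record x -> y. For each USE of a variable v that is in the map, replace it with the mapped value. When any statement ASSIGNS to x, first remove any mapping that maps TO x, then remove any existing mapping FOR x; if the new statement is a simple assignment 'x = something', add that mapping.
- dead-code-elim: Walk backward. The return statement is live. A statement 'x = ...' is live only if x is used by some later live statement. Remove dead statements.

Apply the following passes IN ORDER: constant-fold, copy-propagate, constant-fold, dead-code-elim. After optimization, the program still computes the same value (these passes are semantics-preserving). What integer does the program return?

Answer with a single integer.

Initial IR:
  v = 9
  t = 5 - 0
  u = 6
  y = 5
  x = 4 + u
  z = y + 0
  c = 5
  return t
After constant-fold (8 stmts):
  v = 9
  t = 5
  u = 6
  y = 5
  x = 4 + u
  z = y
  c = 5
  return t
After copy-propagate (8 stmts):
  v = 9
  t = 5
  u = 6
  y = 5
  x = 4 + 6
  z = 5
  c = 5
  return 5
After constant-fold (8 stmts):
  v = 9
  t = 5
  u = 6
  y = 5
  x = 10
  z = 5
  c = 5
  return 5
After dead-code-elim (1 stmts):
  return 5
Evaluate:
  v = 9  =>  v = 9
  t = 5 - 0  =>  t = 5
  u = 6  =>  u = 6
  y = 5  =>  y = 5
  x = 4 + u  =>  x = 10
  z = y + 0  =>  z = 5
  c = 5  =>  c = 5
  return t = 5

Answer: 5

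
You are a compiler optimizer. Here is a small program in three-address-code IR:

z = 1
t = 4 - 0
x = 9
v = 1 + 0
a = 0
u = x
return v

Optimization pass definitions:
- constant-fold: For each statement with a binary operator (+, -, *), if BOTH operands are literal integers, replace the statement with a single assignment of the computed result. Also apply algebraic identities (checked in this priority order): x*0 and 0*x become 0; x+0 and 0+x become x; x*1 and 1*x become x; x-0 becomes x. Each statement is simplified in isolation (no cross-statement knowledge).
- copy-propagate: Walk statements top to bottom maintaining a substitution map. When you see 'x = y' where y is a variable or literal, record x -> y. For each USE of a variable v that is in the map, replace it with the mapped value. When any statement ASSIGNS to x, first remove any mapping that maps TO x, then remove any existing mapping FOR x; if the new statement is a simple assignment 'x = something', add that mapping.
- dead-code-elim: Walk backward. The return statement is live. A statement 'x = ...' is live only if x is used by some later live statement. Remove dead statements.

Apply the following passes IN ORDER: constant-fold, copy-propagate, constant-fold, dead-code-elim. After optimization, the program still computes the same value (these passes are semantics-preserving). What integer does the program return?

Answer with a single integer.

Answer: 1

Derivation:
Initial IR:
  z = 1
  t = 4 - 0
  x = 9
  v = 1 + 0
  a = 0
  u = x
  return v
After constant-fold (7 stmts):
  z = 1
  t = 4
  x = 9
  v = 1
  a = 0
  u = x
  return v
After copy-propagate (7 stmts):
  z = 1
  t = 4
  x = 9
  v = 1
  a = 0
  u = 9
  return 1
After constant-fold (7 stmts):
  z = 1
  t = 4
  x = 9
  v = 1
  a = 0
  u = 9
  return 1
After dead-code-elim (1 stmts):
  return 1
Evaluate:
  z = 1  =>  z = 1
  t = 4 - 0  =>  t = 4
  x = 9  =>  x = 9
  v = 1 + 0  =>  v = 1
  a = 0  =>  a = 0
  u = x  =>  u = 9
  return v = 1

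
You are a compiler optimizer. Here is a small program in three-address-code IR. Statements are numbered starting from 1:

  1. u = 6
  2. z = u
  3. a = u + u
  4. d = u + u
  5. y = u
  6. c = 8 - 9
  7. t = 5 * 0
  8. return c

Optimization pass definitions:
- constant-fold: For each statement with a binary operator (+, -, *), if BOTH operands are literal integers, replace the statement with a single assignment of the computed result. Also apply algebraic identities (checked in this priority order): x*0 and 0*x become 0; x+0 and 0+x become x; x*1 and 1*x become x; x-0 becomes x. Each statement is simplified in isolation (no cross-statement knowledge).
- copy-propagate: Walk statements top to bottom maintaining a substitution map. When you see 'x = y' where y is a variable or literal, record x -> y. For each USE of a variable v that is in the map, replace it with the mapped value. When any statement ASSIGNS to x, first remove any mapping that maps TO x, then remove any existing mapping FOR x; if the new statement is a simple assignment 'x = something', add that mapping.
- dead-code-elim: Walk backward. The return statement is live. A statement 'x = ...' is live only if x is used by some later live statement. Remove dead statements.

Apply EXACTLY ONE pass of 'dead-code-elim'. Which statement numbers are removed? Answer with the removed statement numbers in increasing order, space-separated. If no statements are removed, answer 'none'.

Backward liveness scan:
Stmt 1 'u = 6': DEAD (u not in live set [])
Stmt 2 'z = u': DEAD (z not in live set [])
Stmt 3 'a = u + u': DEAD (a not in live set [])
Stmt 4 'd = u + u': DEAD (d not in live set [])
Stmt 5 'y = u': DEAD (y not in live set [])
Stmt 6 'c = 8 - 9': KEEP (c is live); live-in = []
Stmt 7 't = 5 * 0': DEAD (t not in live set ['c'])
Stmt 8 'return c': KEEP (return); live-in = ['c']
Removed statement numbers: [1, 2, 3, 4, 5, 7]
Surviving IR:
  c = 8 - 9
  return c

Answer: 1 2 3 4 5 7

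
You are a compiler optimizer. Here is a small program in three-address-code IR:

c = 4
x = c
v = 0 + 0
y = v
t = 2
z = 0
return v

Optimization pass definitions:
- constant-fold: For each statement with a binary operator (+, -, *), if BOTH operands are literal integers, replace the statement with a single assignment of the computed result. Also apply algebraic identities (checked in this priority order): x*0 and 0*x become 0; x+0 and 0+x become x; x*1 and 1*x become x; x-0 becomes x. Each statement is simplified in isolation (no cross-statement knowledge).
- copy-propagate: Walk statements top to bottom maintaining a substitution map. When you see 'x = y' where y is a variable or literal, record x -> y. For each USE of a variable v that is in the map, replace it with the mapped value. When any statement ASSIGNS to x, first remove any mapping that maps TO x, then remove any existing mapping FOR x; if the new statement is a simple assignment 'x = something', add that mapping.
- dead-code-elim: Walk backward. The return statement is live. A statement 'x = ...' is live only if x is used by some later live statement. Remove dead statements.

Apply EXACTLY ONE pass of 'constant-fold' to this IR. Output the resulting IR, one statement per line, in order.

Answer: c = 4
x = c
v = 0
y = v
t = 2
z = 0
return v

Derivation:
Applying constant-fold statement-by-statement:
  [1] c = 4  (unchanged)
  [2] x = c  (unchanged)
  [3] v = 0 + 0  -> v = 0
  [4] y = v  (unchanged)
  [5] t = 2  (unchanged)
  [6] z = 0  (unchanged)
  [7] return v  (unchanged)
Result (7 stmts):
  c = 4
  x = c
  v = 0
  y = v
  t = 2
  z = 0
  return v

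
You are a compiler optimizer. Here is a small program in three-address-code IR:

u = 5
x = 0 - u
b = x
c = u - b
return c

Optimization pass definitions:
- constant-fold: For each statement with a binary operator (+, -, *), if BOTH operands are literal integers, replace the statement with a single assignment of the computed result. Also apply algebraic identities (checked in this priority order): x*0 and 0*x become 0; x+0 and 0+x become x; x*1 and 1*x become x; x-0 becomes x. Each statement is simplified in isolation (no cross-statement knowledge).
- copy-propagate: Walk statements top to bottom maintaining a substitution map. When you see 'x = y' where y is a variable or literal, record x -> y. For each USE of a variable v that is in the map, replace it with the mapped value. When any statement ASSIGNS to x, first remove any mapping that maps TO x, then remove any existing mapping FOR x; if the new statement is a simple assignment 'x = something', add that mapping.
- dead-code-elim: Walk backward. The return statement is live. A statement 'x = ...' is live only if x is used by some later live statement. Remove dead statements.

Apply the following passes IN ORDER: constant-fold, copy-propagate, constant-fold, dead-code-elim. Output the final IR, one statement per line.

Initial IR:
  u = 5
  x = 0 - u
  b = x
  c = u - b
  return c
After constant-fold (5 stmts):
  u = 5
  x = 0 - u
  b = x
  c = u - b
  return c
After copy-propagate (5 stmts):
  u = 5
  x = 0 - 5
  b = x
  c = 5 - x
  return c
After constant-fold (5 stmts):
  u = 5
  x = -5
  b = x
  c = 5 - x
  return c
After dead-code-elim (3 stmts):
  x = -5
  c = 5 - x
  return c

Answer: x = -5
c = 5 - x
return c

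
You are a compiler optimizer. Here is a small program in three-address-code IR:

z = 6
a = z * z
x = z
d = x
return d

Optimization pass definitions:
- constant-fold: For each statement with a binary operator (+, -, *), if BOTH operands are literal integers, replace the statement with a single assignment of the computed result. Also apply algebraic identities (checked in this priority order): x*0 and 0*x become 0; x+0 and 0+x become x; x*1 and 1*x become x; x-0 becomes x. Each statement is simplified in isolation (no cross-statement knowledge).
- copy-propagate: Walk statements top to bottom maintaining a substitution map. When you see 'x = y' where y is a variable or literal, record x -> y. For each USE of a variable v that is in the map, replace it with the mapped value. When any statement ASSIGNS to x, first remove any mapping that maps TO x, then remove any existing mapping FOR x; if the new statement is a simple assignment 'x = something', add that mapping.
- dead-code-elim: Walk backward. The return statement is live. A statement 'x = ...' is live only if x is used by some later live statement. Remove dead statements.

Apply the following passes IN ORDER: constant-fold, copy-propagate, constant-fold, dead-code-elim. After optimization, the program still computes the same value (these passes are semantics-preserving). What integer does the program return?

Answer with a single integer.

Initial IR:
  z = 6
  a = z * z
  x = z
  d = x
  return d
After constant-fold (5 stmts):
  z = 6
  a = z * z
  x = z
  d = x
  return d
After copy-propagate (5 stmts):
  z = 6
  a = 6 * 6
  x = 6
  d = 6
  return 6
After constant-fold (5 stmts):
  z = 6
  a = 36
  x = 6
  d = 6
  return 6
After dead-code-elim (1 stmts):
  return 6
Evaluate:
  z = 6  =>  z = 6
  a = z * z  =>  a = 36
  x = z  =>  x = 6
  d = x  =>  d = 6
  return d = 6

Answer: 6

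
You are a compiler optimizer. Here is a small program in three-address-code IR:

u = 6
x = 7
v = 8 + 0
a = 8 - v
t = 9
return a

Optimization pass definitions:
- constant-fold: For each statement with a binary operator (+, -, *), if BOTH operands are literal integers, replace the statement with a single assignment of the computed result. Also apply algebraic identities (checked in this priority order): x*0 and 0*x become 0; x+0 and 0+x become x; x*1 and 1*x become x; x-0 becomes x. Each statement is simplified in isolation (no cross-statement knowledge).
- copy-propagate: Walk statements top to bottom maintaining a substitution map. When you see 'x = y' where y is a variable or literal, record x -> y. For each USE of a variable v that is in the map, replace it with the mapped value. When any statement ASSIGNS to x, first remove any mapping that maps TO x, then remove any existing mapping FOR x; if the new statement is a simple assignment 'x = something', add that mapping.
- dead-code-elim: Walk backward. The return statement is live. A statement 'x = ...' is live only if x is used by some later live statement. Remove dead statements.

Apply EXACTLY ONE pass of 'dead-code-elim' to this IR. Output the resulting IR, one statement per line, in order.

Applying dead-code-elim statement-by-statement:
  [6] return a  -> KEEP (return); live=['a']
  [5] t = 9  -> DEAD (t not live)
  [4] a = 8 - v  -> KEEP; live=['v']
  [3] v = 8 + 0  -> KEEP; live=[]
  [2] x = 7  -> DEAD (x not live)
  [1] u = 6  -> DEAD (u not live)
Result (3 stmts):
  v = 8 + 0
  a = 8 - v
  return a

Answer: v = 8 + 0
a = 8 - v
return a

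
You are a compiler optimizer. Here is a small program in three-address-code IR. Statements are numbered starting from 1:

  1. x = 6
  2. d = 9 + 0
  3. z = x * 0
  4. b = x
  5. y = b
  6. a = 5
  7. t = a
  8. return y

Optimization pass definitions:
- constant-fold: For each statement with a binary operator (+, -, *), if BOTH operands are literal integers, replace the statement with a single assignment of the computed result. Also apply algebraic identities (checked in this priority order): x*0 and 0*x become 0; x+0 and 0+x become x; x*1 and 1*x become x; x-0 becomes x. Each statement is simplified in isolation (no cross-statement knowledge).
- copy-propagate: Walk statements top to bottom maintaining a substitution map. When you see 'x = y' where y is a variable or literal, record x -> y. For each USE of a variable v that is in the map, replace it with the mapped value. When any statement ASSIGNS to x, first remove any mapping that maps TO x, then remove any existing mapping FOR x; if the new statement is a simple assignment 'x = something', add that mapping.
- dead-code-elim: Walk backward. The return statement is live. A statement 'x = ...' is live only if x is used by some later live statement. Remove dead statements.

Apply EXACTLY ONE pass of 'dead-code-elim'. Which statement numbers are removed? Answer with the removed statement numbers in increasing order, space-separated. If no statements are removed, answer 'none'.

Answer: 2 3 6 7

Derivation:
Backward liveness scan:
Stmt 1 'x = 6': KEEP (x is live); live-in = []
Stmt 2 'd = 9 + 0': DEAD (d not in live set ['x'])
Stmt 3 'z = x * 0': DEAD (z not in live set ['x'])
Stmt 4 'b = x': KEEP (b is live); live-in = ['x']
Stmt 5 'y = b': KEEP (y is live); live-in = ['b']
Stmt 6 'a = 5': DEAD (a not in live set ['y'])
Stmt 7 't = a': DEAD (t not in live set ['y'])
Stmt 8 'return y': KEEP (return); live-in = ['y']
Removed statement numbers: [2, 3, 6, 7]
Surviving IR:
  x = 6
  b = x
  y = b
  return y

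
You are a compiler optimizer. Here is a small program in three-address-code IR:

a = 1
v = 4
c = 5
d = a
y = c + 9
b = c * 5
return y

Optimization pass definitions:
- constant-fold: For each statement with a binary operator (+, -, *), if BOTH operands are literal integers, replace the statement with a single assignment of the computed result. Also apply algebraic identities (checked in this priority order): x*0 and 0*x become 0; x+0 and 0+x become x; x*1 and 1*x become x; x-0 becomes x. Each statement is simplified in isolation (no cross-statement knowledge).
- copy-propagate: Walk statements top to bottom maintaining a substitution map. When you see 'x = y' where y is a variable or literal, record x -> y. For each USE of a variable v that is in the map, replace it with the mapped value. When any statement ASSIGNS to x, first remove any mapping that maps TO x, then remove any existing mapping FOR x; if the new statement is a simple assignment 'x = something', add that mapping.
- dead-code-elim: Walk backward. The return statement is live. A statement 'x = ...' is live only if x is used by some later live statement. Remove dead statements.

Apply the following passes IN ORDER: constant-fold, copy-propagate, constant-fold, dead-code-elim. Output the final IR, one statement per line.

Initial IR:
  a = 1
  v = 4
  c = 5
  d = a
  y = c + 9
  b = c * 5
  return y
After constant-fold (7 stmts):
  a = 1
  v = 4
  c = 5
  d = a
  y = c + 9
  b = c * 5
  return y
After copy-propagate (7 stmts):
  a = 1
  v = 4
  c = 5
  d = 1
  y = 5 + 9
  b = 5 * 5
  return y
After constant-fold (7 stmts):
  a = 1
  v = 4
  c = 5
  d = 1
  y = 14
  b = 25
  return y
After dead-code-elim (2 stmts):
  y = 14
  return y

Answer: y = 14
return y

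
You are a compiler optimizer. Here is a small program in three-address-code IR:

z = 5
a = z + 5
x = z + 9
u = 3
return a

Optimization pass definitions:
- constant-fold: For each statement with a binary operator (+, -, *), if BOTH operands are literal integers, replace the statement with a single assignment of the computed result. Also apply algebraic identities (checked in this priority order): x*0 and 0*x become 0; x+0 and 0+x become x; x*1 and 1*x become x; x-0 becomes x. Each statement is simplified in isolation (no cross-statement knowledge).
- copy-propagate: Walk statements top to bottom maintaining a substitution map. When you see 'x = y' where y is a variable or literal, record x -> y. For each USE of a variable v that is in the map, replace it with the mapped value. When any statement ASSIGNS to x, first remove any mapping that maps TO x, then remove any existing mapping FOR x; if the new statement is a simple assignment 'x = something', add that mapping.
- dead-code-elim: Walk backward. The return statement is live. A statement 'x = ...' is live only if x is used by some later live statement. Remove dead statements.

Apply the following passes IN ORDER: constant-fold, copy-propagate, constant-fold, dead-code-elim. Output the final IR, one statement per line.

Initial IR:
  z = 5
  a = z + 5
  x = z + 9
  u = 3
  return a
After constant-fold (5 stmts):
  z = 5
  a = z + 5
  x = z + 9
  u = 3
  return a
After copy-propagate (5 stmts):
  z = 5
  a = 5 + 5
  x = 5 + 9
  u = 3
  return a
After constant-fold (5 stmts):
  z = 5
  a = 10
  x = 14
  u = 3
  return a
After dead-code-elim (2 stmts):
  a = 10
  return a

Answer: a = 10
return a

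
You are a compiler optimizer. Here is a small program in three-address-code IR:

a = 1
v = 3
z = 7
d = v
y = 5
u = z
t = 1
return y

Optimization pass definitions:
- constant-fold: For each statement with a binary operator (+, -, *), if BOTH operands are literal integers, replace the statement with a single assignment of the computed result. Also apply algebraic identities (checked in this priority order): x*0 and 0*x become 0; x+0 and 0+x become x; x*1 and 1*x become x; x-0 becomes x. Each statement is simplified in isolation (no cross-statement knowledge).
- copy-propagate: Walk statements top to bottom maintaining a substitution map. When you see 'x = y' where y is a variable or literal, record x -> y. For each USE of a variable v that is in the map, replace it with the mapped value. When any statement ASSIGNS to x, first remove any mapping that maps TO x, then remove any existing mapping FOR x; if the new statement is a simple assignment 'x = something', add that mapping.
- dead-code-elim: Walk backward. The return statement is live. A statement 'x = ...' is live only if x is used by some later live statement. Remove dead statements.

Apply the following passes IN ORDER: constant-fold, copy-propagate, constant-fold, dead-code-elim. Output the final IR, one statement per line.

Initial IR:
  a = 1
  v = 3
  z = 7
  d = v
  y = 5
  u = z
  t = 1
  return y
After constant-fold (8 stmts):
  a = 1
  v = 3
  z = 7
  d = v
  y = 5
  u = z
  t = 1
  return y
After copy-propagate (8 stmts):
  a = 1
  v = 3
  z = 7
  d = 3
  y = 5
  u = 7
  t = 1
  return 5
After constant-fold (8 stmts):
  a = 1
  v = 3
  z = 7
  d = 3
  y = 5
  u = 7
  t = 1
  return 5
After dead-code-elim (1 stmts):
  return 5

Answer: return 5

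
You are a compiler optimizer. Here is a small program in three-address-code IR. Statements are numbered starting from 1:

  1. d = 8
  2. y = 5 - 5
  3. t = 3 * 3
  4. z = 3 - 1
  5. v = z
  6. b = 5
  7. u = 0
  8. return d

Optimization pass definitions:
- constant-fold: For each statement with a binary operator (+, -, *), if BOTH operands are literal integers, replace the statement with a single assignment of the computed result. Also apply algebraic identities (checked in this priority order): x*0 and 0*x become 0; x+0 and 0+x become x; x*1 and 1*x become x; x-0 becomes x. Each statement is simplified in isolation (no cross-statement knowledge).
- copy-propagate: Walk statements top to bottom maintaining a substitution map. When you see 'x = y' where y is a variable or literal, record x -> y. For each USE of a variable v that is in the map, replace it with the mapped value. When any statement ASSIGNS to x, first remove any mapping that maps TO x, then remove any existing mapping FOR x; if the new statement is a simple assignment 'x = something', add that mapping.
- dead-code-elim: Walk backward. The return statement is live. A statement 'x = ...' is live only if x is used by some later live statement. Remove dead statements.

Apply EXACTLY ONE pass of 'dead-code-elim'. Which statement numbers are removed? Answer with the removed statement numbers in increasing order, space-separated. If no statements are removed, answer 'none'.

Answer: 2 3 4 5 6 7

Derivation:
Backward liveness scan:
Stmt 1 'd = 8': KEEP (d is live); live-in = []
Stmt 2 'y = 5 - 5': DEAD (y not in live set ['d'])
Stmt 3 't = 3 * 3': DEAD (t not in live set ['d'])
Stmt 4 'z = 3 - 1': DEAD (z not in live set ['d'])
Stmt 5 'v = z': DEAD (v not in live set ['d'])
Stmt 6 'b = 5': DEAD (b not in live set ['d'])
Stmt 7 'u = 0': DEAD (u not in live set ['d'])
Stmt 8 'return d': KEEP (return); live-in = ['d']
Removed statement numbers: [2, 3, 4, 5, 6, 7]
Surviving IR:
  d = 8
  return d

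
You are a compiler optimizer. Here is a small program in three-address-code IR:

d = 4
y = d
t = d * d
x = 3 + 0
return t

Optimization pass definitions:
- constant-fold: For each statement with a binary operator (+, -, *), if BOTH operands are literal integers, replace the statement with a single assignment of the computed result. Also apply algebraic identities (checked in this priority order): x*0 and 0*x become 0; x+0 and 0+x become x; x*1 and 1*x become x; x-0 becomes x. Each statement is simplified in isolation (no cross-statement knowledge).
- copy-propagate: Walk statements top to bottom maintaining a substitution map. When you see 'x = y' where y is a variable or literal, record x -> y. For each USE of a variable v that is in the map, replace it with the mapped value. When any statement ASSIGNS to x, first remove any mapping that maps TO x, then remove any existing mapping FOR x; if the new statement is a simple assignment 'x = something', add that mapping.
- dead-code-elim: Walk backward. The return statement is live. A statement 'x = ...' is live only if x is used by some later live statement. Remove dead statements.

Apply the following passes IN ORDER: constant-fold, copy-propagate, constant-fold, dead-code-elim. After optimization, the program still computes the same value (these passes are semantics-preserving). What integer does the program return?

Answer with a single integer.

Initial IR:
  d = 4
  y = d
  t = d * d
  x = 3 + 0
  return t
After constant-fold (5 stmts):
  d = 4
  y = d
  t = d * d
  x = 3
  return t
After copy-propagate (5 stmts):
  d = 4
  y = 4
  t = 4 * 4
  x = 3
  return t
After constant-fold (5 stmts):
  d = 4
  y = 4
  t = 16
  x = 3
  return t
After dead-code-elim (2 stmts):
  t = 16
  return t
Evaluate:
  d = 4  =>  d = 4
  y = d  =>  y = 4
  t = d * d  =>  t = 16
  x = 3 + 0  =>  x = 3
  return t = 16

Answer: 16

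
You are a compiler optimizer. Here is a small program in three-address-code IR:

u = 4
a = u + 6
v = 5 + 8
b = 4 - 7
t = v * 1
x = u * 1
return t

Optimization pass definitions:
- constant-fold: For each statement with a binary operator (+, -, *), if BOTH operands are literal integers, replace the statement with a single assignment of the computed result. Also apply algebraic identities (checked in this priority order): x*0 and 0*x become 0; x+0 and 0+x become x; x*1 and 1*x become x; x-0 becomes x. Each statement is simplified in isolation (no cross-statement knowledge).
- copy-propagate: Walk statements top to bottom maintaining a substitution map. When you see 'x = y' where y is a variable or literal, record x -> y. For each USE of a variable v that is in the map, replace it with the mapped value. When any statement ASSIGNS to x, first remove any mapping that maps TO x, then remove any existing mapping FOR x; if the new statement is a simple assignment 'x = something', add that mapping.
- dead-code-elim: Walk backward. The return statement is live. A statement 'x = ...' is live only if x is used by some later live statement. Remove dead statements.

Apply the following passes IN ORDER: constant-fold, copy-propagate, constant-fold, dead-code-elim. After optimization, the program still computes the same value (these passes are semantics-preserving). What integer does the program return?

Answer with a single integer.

Initial IR:
  u = 4
  a = u + 6
  v = 5 + 8
  b = 4 - 7
  t = v * 1
  x = u * 1
  return t
After constant-fold (7 stmts):
  u = 4
  a = u + 6
  v = 13
  b = -3
  t = v
  x = u
  return t
After copy-propagate (7 stmts):
  u = 4
  a = 4 + 6
  v = 13
  b = -3
  t = 13
  x = 4
  return 13
After constant-fold (7 stmts):
  u = 4
  a = 10
  v = 13
  b = -3
  t = 13
  x = 4
  return 13
After dead-code-elim (1 stmts):
  return 13
Evaluate:
  u = 4  =>  u = 4
  a = u + 6  =>  a = 10
  v = 5 + 8  =>  v = 13
  b = 4 - 7  =>  b = -3
  t = v * 1  =>  t = 13
  x = u * 1  =>  x = 4
  return t = 13

Answer: 13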